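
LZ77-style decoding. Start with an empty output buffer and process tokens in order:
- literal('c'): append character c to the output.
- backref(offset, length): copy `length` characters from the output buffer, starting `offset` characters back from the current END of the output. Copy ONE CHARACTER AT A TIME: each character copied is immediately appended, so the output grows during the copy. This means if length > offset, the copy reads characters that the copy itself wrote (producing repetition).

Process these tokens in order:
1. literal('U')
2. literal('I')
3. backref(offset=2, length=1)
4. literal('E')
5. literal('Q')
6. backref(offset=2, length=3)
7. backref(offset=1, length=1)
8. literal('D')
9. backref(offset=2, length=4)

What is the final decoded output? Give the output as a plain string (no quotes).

Answer: UIUEQEQEEDEDED

Derivation:
Token 1: literal('U'). Output: "U"
Token 2: literal('I'). Output: "UI"
Token 3: backref(off=2, len=1). Copied 'U' from pos 0. Output: "UIU"
Token 4: literal('E'). Output: "UIUE"
Token 5: literal('Q'). Output: "UIUEQ"
Token 6: backref(off=2, len=3) (overlapping!). Copied 'EQE' from pos 3. Output: "UIUEQEQE"
Token 7: backref(off=1, len=1). Copied 'E' from pos 7. Output: "UIUEQEQEE"
Token 8: literal('D'). Output: "UIUEQEQEED"
Token 9: backref(off=2, len=4) (overlapping!). Copied 'EDED' from pos 8. Output: "UIUEQEQEEDEDED"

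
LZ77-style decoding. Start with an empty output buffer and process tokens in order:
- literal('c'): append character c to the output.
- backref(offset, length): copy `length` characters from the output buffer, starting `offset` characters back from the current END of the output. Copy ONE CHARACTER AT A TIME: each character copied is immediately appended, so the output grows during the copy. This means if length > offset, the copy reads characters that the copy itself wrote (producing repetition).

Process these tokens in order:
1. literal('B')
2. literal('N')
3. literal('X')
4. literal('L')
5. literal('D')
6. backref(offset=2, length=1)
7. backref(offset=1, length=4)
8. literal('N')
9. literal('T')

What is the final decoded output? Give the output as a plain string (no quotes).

Answer: BNXLDLLLLLNT

Derivation:
Token 1: literal('B'). Output: "B"
Token 2: literal('N'). Output: "BN"
Token 3: literal('X'). Output: "BNX"
Token 4: literal('L'). Output: "BNXL"
Token 5: literal('D'). Output: "BNXLD"
Token 6: backref(off=2, len=1). Copied 'L' from pos 3. Output: "BNXLDL"
Token 7: backref(off=1, len=4) (overlapping!). Copied 'LLLL' from pos 5. Output: "BNXLDLLLLL"
Token 8: literal('N'). Output: "BNXLDLLLLLN"
Token 9: literal('T'). Output: "BNXLDLLLLLNT"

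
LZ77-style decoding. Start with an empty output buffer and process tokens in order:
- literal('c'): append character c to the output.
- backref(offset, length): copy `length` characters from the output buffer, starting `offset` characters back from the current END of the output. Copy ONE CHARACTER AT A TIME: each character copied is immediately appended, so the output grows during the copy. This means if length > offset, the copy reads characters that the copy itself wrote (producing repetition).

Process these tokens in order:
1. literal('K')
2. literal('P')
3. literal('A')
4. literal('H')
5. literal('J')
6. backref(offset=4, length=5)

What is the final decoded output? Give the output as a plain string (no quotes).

Token 1: literal('K'). Output: "K"
Token 2: literal('P'). Output: "KP"
Token 3: literal('A'). Output: "KPA"
Token 4: literal('H'). Output: "KPAH"
Token 5: literal('J'). Output: "KPAHJ"
Token 6: backref(off=4, len=5) (overlapping!). Copied 'PAHJP' from pos 1. Output: "KPAHJPAHJP"

Answer: KPAHJPAHJP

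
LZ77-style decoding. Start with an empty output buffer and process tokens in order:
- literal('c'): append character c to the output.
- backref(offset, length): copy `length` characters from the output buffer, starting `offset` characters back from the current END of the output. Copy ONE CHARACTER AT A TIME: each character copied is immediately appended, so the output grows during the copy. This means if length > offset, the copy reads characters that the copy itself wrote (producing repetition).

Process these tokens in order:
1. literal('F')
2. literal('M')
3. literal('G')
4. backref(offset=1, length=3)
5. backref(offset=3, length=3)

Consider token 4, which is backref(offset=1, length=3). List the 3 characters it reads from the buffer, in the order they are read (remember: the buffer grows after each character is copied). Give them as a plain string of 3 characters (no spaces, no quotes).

Answer: GGG

Derivation:
Token 1: literal('F'). Output: "F"
Token 2: literal('M'). Output: "FM"
Token 3: literal('G'). Output: "FMG"
Token 4: backref(off=1, len=3). Buffer before: "FMG" (len 3)
  byte 1: read out[2]='G', append. Buffer now: "FMGG"
  byte 2: read out[3]='G', append. Buffer now: "FMGGG"
  byte 3: read out[4]='G', append. Buffer now: "FMGGGG"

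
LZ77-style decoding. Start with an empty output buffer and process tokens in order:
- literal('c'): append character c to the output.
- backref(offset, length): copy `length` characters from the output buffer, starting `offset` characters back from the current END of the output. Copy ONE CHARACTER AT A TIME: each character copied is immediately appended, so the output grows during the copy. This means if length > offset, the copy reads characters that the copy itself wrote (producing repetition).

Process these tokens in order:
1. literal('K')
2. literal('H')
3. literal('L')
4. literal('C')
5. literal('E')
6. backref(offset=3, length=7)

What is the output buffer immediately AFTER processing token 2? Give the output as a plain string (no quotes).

Answer: KH

Derivation:
Token 1: literal('K'). Output: "K"
Token 2: literal('H'). Output: "KH"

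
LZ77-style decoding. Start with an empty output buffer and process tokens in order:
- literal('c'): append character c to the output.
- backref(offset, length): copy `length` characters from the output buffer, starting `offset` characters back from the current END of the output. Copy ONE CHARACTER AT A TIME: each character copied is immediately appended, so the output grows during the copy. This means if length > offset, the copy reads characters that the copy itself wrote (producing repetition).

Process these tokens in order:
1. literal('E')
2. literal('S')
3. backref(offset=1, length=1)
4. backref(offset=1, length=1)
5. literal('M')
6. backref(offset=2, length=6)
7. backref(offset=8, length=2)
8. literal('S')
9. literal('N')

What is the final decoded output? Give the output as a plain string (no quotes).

Answer: ESSSMSMSMSMSMSN

Derivation:
Token 1: literal('E'). Output: "E"
Token 2: literal('S'). Output: "ES"
Token 3: backref(off=1, len=1). Copied 'S' from pos 1. Output: "ESS"
Token 4: backref(off=1, len=1). Copied 'S' from pos 2. Output: "ESSS"
Token 5: literal('M'). Output: "ESSSM"
Token 6: backref(off=2, len=6) (overlapping!). Copied 'SMSMSM' from pos 3. Output: "ESSSMSMSMSM"
Token 7: backref(off=8, len=2). Copied 'SM' from pos 3. Output: "ESSSMSMSMSMSM"
Token 8: literal('S'). Output: "ESSSMSMSMSMSMS"
Token 9: literal('N'). Output: "ESSSMSMSMSMSMSN"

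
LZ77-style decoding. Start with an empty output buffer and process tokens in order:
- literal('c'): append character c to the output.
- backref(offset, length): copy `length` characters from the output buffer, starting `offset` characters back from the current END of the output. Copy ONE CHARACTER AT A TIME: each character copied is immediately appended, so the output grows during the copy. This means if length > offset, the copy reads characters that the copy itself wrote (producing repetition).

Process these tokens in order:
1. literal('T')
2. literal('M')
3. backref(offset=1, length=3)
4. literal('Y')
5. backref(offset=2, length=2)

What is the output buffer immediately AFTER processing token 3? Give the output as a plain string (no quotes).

Answer: TMMMM

Derivation:
Token 1: literal('T'). Output: "T"
Token 2: literal('M'). Output: "TM"
Token 3: backref(off=1, len=3) (overlapping!). Copied 'MMM' from pos 1. Output: "TMMMM"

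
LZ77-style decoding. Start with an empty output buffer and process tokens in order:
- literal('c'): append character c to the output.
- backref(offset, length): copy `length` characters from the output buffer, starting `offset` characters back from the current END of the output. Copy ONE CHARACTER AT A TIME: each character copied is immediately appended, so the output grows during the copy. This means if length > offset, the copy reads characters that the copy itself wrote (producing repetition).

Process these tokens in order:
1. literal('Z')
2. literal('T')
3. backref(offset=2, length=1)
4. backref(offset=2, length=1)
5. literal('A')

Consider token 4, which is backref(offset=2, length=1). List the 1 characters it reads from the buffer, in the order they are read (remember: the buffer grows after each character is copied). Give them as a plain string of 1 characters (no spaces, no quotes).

Token 1: literal('Z'). Output: "Z"
Token 2: literal('T'). Output: "ZT"
Token 3: backref(off=2, len=1). Copied 'Z' from pos 0. Output: "ZTZ"
Token 4: backref(off=2, len=1). Buffer before: "ZTZ" (len 3)
  byte 1: read out[1]='T', append. Buffer now: "ZTZT"

Answer: T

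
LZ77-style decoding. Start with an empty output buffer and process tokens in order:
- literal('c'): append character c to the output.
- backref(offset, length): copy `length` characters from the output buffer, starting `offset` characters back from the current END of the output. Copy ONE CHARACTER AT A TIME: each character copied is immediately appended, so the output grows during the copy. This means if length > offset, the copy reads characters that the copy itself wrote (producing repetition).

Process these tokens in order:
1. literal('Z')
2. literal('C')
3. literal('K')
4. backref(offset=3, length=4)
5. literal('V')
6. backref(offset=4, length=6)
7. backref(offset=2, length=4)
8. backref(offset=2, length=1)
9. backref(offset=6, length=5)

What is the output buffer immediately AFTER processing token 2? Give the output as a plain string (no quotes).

Token 1: literal('Z'). Output: "Z"
Token 2: literal('C'). Output: "ZC"

Answer: ZC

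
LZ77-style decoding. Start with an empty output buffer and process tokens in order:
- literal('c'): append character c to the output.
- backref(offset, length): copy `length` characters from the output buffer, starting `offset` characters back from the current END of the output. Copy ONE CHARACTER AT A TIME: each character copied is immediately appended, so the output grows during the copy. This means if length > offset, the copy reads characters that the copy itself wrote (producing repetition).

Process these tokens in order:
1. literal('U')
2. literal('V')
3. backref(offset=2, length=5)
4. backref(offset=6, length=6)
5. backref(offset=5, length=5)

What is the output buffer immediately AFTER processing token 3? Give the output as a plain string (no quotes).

Answer: UVUVUVU

Derivation:
Token 1: literal('U'). Output: "U"
Token 2: literal('V'). Output: "UV"
Token 3: backref(off=2, len=5) (overlapping!). Copied 'UVUVU' from pos 0. Output: "UVUVUVU"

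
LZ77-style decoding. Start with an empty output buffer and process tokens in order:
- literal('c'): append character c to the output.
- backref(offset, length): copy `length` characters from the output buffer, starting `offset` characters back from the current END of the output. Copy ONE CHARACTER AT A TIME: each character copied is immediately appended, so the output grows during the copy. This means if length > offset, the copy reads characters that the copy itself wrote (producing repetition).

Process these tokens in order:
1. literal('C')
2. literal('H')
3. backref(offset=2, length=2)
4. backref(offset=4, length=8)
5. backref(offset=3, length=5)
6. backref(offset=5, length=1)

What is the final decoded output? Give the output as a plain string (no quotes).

Token 1: literal('C'). Output: "C"
Token 2: literal('H'). Output: "CH"
Token 3: backref(off=2, len=2). Copied 'CH' from pos 0. Output: "CHCH"
Token 4: backref(off=4, len=8) (overlapping!). Copied 'CHCHCHCH' from pos 0. Output: "CHCHCHCHCHCH"
Token 5: backref(off=3, len=5) (overlapping!). Copied 'HCHHC' from pos 9. Output: "CHCHCHCHCHCHHCHHC"
Token 6: backref(off=5, len=1). Copied 'H' from pos 12. Output: "CHCHCHCHCHCHHCHHCH"

Answer: CHCHCHCHCHCHHCHHCH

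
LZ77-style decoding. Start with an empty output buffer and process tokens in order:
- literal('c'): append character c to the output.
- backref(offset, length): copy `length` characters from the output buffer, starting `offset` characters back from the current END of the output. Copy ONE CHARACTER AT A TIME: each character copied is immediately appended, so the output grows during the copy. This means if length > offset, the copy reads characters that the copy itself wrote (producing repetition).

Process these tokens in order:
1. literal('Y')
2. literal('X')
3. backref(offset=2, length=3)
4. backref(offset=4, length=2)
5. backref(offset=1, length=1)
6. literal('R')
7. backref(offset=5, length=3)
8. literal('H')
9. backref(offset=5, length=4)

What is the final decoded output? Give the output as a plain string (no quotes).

Token 1: literal('Y'). Output: "Y"
Token 2: literal('X'). Output: "YX"
Token 3: backref(off=2, len=3) (overlapping!). Copied 'YXY' from pos 0. Output: "YXYXY"
Token 4: backref(off=4, len=2). Copied 'XY' from pos 1. Output: "YXYXYXY"
Token 5: backref(off=1, len=1). Copied 'Y' from pos 6. Output: "YXYXYXYY"
Token 6: literal('R'). Output: "YXYXYXYYR"
Token 7: backref(off=5, len=3). Copied 'YXY' from pos 4. Output: "YXYXYXYYRYXY"
Token 8: literal('H'). Output: "YXYXYXYYRYXYH"
Token 9: backref(off=5, len=4). Copied 'RYXY' from pos 8. Output: "YXYXYXYYRYXYHRYXY"

Answer: YXYXYXYYRYXYHRYXY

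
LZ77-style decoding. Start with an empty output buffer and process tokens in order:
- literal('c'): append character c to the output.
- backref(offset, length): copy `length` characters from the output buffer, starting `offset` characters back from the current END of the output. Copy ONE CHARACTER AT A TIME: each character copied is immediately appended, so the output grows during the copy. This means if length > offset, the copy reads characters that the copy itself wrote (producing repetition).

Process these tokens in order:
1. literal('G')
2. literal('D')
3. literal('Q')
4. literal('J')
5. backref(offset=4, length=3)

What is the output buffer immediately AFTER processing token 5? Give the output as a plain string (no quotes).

Answer: GDQJGDQ

Derivation:
Token 1: literal('G'). Output: "G"
Token 2: literal('D'). Output: "GD"
Token 3: literal('Q'). Output: "GDQ"
Token 4: literal('J'). Output: "GDQJ"
Token 5: backref(off=4, len=3). Copied 'GDQ' from pos 0. Output: "GDQJGDQ"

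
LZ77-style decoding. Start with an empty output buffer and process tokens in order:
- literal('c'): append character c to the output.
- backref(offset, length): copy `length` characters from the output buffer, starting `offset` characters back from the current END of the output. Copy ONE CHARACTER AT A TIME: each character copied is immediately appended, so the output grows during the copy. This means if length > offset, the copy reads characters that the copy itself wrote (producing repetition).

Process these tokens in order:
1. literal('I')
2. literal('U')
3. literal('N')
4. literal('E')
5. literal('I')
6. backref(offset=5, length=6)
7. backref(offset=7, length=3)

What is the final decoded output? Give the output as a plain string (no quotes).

Token 1: literal('I'). Output: "I"
Token 2: literal('U'). Output: "IU"
Token 3: literal('N'). Output: "IUN"
Token 4: literal('E'). Output: "IUNE"
Token 5: literal('I'). Output: "IUNEI"
Token 6: backref(off=5, len=6) (overlapping!). Copied 'IUNEII' from pos 0. Output: "IUNEIIUNEII"
Token 7: backref(off=7, len=3). Copied 'IIU' from pos 4. Output: "IUNEIIUNEIIIIU"

Answer: IUNEIIUNEIIIIU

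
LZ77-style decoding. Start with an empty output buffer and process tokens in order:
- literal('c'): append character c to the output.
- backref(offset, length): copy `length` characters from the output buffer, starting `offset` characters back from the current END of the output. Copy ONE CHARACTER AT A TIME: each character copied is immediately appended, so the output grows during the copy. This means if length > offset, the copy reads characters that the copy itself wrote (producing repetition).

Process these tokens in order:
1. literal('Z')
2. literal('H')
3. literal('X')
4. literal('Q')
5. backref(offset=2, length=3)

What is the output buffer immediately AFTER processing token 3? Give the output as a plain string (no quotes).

Token 1: literal('Z'). Output: "Z"
Token 2: literal('H'). Output: "ZH"
Token 3: literal('X'). Output: "ZHX"

Answer: ZHX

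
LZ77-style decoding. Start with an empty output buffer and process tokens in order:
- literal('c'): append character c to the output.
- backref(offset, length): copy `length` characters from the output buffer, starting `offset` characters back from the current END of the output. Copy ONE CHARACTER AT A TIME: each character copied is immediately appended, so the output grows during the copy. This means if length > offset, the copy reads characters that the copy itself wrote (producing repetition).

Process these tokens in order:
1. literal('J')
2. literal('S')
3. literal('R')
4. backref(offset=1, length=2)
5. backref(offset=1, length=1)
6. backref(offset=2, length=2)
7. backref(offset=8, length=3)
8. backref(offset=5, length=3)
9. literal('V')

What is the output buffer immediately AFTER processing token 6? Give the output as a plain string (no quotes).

Answer: JSRRRRRR

Derivation:
Token 1: literal('J'). Output: "J"
Token 2: literal('S'). Output: "JS"
Token 3: literal('R'). Output: "JSR"
Token 4: backref(off=1, len=2) (overlapping!). Copied 'RR' from pos 2. Output: "JSRRR"
Token 5: backref(off=1, len=1). Copied 'R' from pos 4. Output: "JSRRRR"
Token 6: backref(off=2, len=2). Copied 'RR' from pos 4. Output: "JSRRRRRR"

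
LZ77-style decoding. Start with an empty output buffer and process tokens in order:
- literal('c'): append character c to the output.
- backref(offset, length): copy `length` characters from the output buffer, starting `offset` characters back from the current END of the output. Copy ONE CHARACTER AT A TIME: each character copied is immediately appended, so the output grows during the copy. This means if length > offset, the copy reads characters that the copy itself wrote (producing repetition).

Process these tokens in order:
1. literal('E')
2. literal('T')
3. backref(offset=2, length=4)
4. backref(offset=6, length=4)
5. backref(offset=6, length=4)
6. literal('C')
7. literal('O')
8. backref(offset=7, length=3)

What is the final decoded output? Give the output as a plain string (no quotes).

Answer: ETETETETETETETCOTET

Derivation:
Token 1: literal('E'). Output: "E"
Token 2: literal('T'). Output: "ET"
Token 3: backref(off=2, len=4) (overlapping!). Copied 'ETET' from pos 0. Output: "ETETET"
Token 4: backref(off=6, len=4). Copied 'ETET' from pos 0. Output: "ETETETETET"
Token 5: backref(off=6, len=4). Copied 'ETET' from pos 4. Output: "ETETETETETETET"
Token 6: literal('C'). Output: "ETETETETETETETC"
Token 7: literal('O'). Output: "ETETETETETETETCO"
Token 8: backref(off=7, len=3). Copied 'TET' from pos 9. Output: "ETETETETETETETCOTET"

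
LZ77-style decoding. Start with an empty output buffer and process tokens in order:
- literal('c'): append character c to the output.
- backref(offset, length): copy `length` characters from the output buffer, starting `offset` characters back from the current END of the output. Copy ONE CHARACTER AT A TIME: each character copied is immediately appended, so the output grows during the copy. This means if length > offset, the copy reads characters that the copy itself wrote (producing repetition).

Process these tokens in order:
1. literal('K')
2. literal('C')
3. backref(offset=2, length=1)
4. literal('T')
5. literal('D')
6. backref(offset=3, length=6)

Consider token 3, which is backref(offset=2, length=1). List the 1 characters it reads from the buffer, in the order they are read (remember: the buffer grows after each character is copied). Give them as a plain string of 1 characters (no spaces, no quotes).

Token 1: literal('K'). Output: "K"
Token 2: literal('C'). Output: "KC"
Token 3: backref(off=2, len=1). Buffer before: "KC" (len 2)
  byte 1: read out[0]='K', append. Buffer now: "KCK"

Answer: K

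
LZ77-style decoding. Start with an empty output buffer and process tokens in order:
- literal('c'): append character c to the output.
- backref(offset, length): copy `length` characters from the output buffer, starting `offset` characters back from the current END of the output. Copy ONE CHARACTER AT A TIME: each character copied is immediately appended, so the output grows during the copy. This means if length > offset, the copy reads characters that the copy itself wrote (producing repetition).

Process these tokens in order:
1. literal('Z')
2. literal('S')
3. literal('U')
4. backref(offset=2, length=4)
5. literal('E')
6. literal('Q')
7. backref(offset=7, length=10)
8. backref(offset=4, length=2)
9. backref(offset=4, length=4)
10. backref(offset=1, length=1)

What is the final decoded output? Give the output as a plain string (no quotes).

Token 1: literal('Z'). Output: "Z"
Token 2: literal('S'). Output: "ZS"
Token 3: literal('U'). Output: "ZSU"
Token 4: backref(off=2, len=4) (overlapping!). Copied 'SUSU' from pos 1. Output: "ZSUSUSU"
Token 5: literal('E'). Output: "ZSUSUSUE"
Token 6: literal('Q'). Output: "ZSUSUSUEQ"
Token 7: backref(off=7, len=10) (overlapping!). Copied 'USUSUEQUSU' from pos 2. Output: "ZSUSUSUEQUSUSUEQUSU"
Token 8: backref(off=4, len=2). Copied 'QU' from pos 15. Output: "ZSUSUSUEQUSUSUEQUSUQU"
Token 9: backref(off=4, len=4). Copied 'SUQU' from pos 17. Output: "ZSUSUSUEQUSUSUEQUSUQUSUQU"
Token 10: backref(off=1, len=1). Copied 'U' from pos 24. Output: "ZSUSUSUEQUSUSUEQUSUQUSUQUU"

Answer: ZSUSUSUEQUSUSUEQUSUQUSUQUU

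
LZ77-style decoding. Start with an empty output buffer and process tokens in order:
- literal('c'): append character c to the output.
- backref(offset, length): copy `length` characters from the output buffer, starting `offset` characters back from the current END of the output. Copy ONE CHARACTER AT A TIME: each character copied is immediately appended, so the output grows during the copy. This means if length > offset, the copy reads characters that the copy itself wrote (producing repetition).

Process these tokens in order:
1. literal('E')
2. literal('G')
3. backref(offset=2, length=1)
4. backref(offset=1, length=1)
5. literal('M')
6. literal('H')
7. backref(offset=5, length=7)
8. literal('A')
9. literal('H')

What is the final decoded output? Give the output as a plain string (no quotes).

Answer: EGEEMHGEEMHGEAH

Derivation:
Token 1: literal('E'). Output: "E"
Token 2: literal('G'). Output: "EG"
Token 3: backref(off=2, len=1). Copied 'E' from pos 0. Output: "EGE"
Token 4: backref(off=1, len=1). Copied 'E' from pos 2. Output: "EGEE"
Token 5: literal('M'). Output: "EGEEM"
Token 6: literal('H'). Output: "EGEEMH"
Token 7: backref(off=5, len=7) (overlapping!). Copied 'GEEMHGE' from pos 1. Output: "EGEEMHGEEMHGE"
Token 8: literal('A'). Output: "EGEEMHGEEMHGEA"
Token 9: literal('H'). Output: "EGEEMHGEEMHGEAH"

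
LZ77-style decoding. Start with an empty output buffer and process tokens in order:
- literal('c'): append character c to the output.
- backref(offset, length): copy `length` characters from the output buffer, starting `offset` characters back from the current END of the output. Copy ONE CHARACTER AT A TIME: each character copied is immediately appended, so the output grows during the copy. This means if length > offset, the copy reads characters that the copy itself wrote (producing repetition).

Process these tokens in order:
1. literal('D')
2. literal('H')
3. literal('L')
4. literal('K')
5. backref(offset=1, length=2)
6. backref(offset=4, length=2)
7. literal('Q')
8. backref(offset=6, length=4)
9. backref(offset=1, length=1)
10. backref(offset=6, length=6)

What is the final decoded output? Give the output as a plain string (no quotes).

Token 1: literal('D'). Output: "D"
Token 2: literal('H'). Output: "DH"
Token 3: literal('L'). Output: "DHL"
Token 4: literal('K'). Output: "DHLK"
Token 5: backref(off=1, len=2) (overlapping!). Copied 'KK' from pos 3. Output: "DHLKKK"
Token 6: backref(off=4, len=2). Copied 'LK' from pos 2. Output: "DHLKKKLK"
Token 7: literal('Q'). Output: "DHLKKKLKQ"
Token 8: backref(off=6, len=4). Copied 'KKKL' from pos 3. Output: "DHLKKKLKQKKKL"
Token 9: backref(off=1, len=1). Copied 'L' from pos 12. Output: "DHLKKKLKQKKKLL"
Token 10: backref(off=6, len=6). Copied 'QKKKLL' from pos 8. Output: "DHLKKKLKQKKKLLQKKKLL"

Answer: DHLKKKLKQKKKLLQKKKLL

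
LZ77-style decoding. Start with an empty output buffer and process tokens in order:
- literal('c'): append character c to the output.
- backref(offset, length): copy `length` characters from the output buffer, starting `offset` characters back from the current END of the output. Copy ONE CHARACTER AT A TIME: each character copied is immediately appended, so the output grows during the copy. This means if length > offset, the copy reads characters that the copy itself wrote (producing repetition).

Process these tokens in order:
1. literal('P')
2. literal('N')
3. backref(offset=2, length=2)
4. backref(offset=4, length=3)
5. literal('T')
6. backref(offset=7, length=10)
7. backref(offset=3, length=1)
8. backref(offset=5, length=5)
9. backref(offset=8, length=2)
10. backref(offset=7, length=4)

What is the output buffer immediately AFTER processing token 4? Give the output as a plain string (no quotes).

Token 1: literal('P'). Output: "P"
Token 2: literal('N'). Output: "PN"
Token 3: backref(off=2, len=2). Copied 'PN' from pos 0. Output: "PNPN"
Token 4: backref(off=4, len=3). Copied 'PNP' from pos 0. Output: "PNPNPNP"

Answer: PNPNPNP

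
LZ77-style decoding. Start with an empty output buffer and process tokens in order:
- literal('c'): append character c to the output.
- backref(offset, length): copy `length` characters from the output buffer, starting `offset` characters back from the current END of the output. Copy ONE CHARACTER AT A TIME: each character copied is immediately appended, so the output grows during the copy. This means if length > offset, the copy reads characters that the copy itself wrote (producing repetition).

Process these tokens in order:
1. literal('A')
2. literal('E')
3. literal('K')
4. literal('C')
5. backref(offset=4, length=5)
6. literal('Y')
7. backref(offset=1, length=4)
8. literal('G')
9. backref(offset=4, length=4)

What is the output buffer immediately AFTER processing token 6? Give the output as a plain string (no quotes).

Token 1: literal('A'). Output: "A"
Token 2: literal('E'). Output: "AE"
Token 3: literal('K'). Output: "AEK"
Token 4: literal('C'). Output: "AEKC"
Token 5: backref(off=4, len=5) (overlapping!). Copied 'AEKCA' from pos 0. Output: "AEKCAEKCA"
Token 6: literal('Y'). Output: "AEKCAEKCAY"

Answer: AEKCAEKCAY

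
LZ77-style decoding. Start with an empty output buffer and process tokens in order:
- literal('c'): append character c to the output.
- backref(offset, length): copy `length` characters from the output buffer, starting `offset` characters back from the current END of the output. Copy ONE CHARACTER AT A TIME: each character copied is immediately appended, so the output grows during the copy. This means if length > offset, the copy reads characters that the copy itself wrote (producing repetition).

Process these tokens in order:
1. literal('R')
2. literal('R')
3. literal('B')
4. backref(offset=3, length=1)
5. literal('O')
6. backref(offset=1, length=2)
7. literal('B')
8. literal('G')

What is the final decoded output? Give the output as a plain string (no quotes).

Answer: RRBROOOBG

Derivation:
Token 1: literal('R'). Output: "R"
Token 2: literal('R'). Output: "RR"
Token 3: literal('B'). Output: "RRB"
Token 4: backref(off=3, len=1). Copied 'R' from pos 0. Output: "RRBR"
Token 5: literal('O'). Output: "RRBRO"
Token 6: backref(off=1, len=2) (overlapping!). Copied 'OO' from pos 4. Output: "RRBROOO"
Token 7: literal('B'). Output: "RRBROOOB"
Token 8: literal('G'). Output: "RRBROOOBG"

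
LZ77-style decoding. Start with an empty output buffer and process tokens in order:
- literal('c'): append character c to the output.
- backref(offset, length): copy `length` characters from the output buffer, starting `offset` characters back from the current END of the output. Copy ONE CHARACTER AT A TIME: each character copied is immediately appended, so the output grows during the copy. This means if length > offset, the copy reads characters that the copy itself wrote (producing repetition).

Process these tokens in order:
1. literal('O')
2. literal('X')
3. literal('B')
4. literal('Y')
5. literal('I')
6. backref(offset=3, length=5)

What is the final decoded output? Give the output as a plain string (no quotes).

Answer: OXBYIBYIBY

Derivation:
Token 1: literal('O'). Output: "O"
Token 2: literal('X'). Output: "OX"
Token 3: literal('B'). Output: "OXB"
Token 4: literal('Y'). Output: "OXBY"
Token 5: literal('I'). Output: "OXBYI"
Token 6: backref(off=3, len=5) (overlapping!). Copied 'BYIBY' from pos 2. Output: "OXBYIBYIBY"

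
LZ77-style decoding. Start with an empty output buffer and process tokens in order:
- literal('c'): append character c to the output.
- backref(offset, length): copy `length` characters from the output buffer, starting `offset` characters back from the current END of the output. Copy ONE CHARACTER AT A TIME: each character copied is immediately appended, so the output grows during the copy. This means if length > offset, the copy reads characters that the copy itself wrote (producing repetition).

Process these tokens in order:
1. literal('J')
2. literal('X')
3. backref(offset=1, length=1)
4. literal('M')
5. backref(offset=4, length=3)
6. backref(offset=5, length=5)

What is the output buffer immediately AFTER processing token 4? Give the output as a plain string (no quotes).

Token 1: literal('J'). Output: "J"
Token 2: literal('X'). Output: "JX"
Token 3: backref(off=1, len=1). Copied 'X' from pos 1. Output: "JXX"
Token 4: literal('M'). Output: "JXXM"

Answer: JXXM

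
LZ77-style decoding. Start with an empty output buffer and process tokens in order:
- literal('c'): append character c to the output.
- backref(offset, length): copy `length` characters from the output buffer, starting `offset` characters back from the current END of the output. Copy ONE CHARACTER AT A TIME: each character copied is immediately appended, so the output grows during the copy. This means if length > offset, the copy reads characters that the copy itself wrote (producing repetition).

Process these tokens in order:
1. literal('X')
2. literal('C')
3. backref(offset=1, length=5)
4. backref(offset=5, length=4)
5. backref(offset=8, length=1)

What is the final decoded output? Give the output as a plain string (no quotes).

Token 1: literal('X'). Output: "X"
Token 2: literal('C'). Output: "XC"
Token 3: backref(off=1, len=5) (overlapping!). Copied 'CCCCC' from pos 1. Output: "XCCCCCC"
Token 4: backref(off=5, len=4). Copied 'CCCC' from pos 2. Output: "XCCCCCCCCCC"
Token 5: backref(off=8, len=1). Copied 'C' from pos 3. Output: "XCCCCCCCCCCC"

Answer: XCCCCCCCCCCC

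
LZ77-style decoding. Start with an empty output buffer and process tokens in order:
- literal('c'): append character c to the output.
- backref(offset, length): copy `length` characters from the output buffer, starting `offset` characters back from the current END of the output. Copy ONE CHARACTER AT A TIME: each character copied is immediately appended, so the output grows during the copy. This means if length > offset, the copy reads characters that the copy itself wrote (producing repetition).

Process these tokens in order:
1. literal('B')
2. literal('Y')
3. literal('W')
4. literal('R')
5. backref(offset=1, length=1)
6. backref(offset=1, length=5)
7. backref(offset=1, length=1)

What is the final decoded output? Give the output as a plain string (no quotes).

Token 1: literal('B'). Output: "B"
Token 2: literal('Y'). Output: "BY"
Token 3: literal('W'). Output: "BYW"
Token 4: literal('R'). Output: "BYWR"
Token 5: backref(off=1, len=1). Copied 'R' from pos 3. Output: "BYWRR"
Token 6: backref(off=1, len=5) (overlapping!). Copied 'RRRRR' from pos 4. Output: "BYWRRRRRRR"
Token 7: backref(off=1, len=1). Copied 'R' from pos 9. Output: "BYWRRRRRRRR"

Answer: BYWRRRRRRRR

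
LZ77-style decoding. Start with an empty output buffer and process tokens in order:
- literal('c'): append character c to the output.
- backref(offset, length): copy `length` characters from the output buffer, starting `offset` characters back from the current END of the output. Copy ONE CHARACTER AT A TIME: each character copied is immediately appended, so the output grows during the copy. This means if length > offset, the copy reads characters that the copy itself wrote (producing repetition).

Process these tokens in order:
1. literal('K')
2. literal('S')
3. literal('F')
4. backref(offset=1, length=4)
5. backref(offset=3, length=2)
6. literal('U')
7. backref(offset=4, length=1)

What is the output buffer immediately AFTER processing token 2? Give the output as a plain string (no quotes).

Answer: KS

Derivation:
Token 1: literal('K'). Output: "K"
Token 2: literal('S'). Output: "KS"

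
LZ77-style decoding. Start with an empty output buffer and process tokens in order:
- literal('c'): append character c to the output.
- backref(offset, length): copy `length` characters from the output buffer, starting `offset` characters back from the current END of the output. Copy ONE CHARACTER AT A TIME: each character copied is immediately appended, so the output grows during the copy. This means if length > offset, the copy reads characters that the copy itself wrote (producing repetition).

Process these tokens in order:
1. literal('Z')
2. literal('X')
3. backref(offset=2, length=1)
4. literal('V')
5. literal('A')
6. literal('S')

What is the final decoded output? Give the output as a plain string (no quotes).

Token 1: literal('Z'). Output: "Z"
Token 2: literal('X'). Output: "ZX"
Token 3: backref(off=2, len=1). Copied 'Z' from pos 0. Output: "ZXZ"
Token 4: literal('V'). Output: "ZXZV"
Token 5: literal('A'). Output: "ZXZVA"
Token 6: literal('S'). Output: "ZXZVAS"

Answer: ZXZVAS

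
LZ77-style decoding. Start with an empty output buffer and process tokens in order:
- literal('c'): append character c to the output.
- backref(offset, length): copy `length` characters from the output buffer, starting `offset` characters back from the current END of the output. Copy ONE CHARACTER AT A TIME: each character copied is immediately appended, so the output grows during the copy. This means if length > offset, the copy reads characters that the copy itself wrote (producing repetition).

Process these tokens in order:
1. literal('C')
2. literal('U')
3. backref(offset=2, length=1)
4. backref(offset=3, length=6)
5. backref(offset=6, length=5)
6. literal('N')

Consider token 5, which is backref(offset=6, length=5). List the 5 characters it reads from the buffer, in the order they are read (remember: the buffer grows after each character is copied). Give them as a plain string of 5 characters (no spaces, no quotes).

Token 1: literal('C'). Output: "C"
Token 2: literal('U'). Output: "CU"
Token 3: backref(off=2, len=1). Copied 'C' from pos 0. Output: "CUC"
Token 4: backref(off=3, len=6) (overlapping!). Copied 'CUCCUC' from pos 0. Output: "CUCCUCCUC"
Token 5: backref(off=6, len=5). Buffer before: "CUCCUCCUC" (len 9)
  byte 1: read out[3]='C', append. Buffer now: "CUCCUCCUCC"
  byte 2: read out[4]='U', append. Buffer now: "CUCCUCCUCCU"
  byte 3: read out[5]='C', append. Buffer now: "CUCCUCCUCCUC"
  byte 4: read out[6]='C', append. Buffer now: "CUCCUCCUCCUCC"
  byte 5: read out[7]='U', append. Buffer now: "CUCCUCCUCCUCCU"

Answer: CUCCU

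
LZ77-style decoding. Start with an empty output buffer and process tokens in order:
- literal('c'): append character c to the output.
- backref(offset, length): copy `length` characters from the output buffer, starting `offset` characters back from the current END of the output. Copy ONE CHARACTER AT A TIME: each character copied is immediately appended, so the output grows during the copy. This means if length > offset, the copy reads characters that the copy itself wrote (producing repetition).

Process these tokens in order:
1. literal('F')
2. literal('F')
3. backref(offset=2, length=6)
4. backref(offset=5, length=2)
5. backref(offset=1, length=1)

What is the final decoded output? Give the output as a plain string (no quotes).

Answer: FFFFFFFFFFF

Derivation:
Token 1: literal('F'). Output: "F"
Token 2: literal('F'). Output: "FF"
Token 3: backref(off=2, len=6) (overlapping!). Copied 'FFFFFF' from pos 0. Output: "FFFFFFFF"
Token 4: backref(off=5, len=2). Copied 'FF' from pos 3. Output: "FFFFFFFFFF"
Token 5: backref(off=1, len=1). Copied 'F' from pos 9. Output: "FFFFFFFFFFF"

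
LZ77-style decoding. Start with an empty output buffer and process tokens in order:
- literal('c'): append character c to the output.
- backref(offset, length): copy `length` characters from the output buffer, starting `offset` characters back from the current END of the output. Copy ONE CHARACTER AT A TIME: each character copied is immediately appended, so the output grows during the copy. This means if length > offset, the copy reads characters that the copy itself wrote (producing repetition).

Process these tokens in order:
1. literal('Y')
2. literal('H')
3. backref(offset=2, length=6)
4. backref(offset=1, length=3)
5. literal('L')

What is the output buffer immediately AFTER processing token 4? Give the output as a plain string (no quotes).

Token 1: literal('Y'). Output: "Y"
Token 2: literal('H'). Output: "YH"
Token 3: backref(off=2, len=6) (overlapping!). Copied 'YHYHYH' from pos 0. Output: "YHYHYHYH"
Token 4: backref(off=1, len=3) (overlapping!). Copied 'HHH' from pos 7. Output: "YHYHYHYHHHH"

Answer: YHYHYHYHHHH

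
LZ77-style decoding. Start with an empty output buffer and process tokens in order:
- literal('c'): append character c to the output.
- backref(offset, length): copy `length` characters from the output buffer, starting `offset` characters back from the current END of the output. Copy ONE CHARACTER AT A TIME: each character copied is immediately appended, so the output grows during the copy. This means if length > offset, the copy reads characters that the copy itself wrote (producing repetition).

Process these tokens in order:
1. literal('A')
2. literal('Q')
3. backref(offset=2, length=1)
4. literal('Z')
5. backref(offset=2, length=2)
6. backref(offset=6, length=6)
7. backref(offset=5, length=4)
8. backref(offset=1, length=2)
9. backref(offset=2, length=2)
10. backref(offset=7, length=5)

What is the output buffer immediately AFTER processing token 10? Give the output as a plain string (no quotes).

Answer: AQAZAZAQAZAZQAZAAAAAAZAAA

Derivation:
Token 1: literal('A'). Output: "A"
Token 2: literal('Q'). Output: "AQ"
Token 3: backref(off=2, len=1). Copied 'A' from pos 0. Output: "AQA"
Token 4: literal('Z'). Output: "AQAZ"
Token 5: backref(off=2, len=2). Copied 'AZ' from pos 2. Output: "AQAZAZ"
Token 6: backref(off=6, len=6). Copied 'AQAZAZ' from pos 0. Output: "AQAZAZAQAZAZ"
Token 7: backref(off=5, len=4). Copied 'QAZA' from pos 7. Output: "AQAZAZAQAZAZQAZA"
Token 8: backref(off=1, len=2) (overlapping!). Copied 'AA' from pos 15. Output: "AQAZAZAQAZAZQAZAAA"
Token 9: backref(off=2, len=2). Copied 'AA' from pos 16. Output: "AQAZAZAQAZAZQAZAAAAA"
Token 10: backref(off=7, len=5). Copied 'AZAAA' from pos 13. Output: "AQAZAZAQAZAZQAZAAAAAAZAAA"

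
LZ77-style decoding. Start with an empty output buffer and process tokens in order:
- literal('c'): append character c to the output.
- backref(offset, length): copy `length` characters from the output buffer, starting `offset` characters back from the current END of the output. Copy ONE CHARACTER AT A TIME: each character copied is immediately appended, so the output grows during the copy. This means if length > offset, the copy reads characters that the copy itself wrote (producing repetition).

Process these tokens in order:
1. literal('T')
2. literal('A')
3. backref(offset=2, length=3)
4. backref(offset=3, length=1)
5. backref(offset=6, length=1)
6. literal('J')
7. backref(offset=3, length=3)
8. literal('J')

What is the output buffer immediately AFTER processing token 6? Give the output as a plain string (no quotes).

Token 1: literal('T'). Output: "T"
Token 2: literal('A'). Output: "TA"
Token 3: backref(off=2, len=3) (overlapping!). Copied 'TAT' from pos 0. Output: "TATAT"
Token 4: backref(off=3, len=1). Copied 'T' from pos 2. Output: "TATATT"
Token 5: backref(off=6, len=1). Copied 'T' from pos 0. Output: "TATATTT"
Token 6: literal('J'). Output: "TATATTTJ"

Answer: TATATTTJ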